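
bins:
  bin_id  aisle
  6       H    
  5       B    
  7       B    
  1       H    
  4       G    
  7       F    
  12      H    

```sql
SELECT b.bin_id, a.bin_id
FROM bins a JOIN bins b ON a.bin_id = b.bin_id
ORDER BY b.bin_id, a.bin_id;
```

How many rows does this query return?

INNER JOIN keeps only pairs where the ON condition holds.
Matching on a.bin_id = b.bin_id.
Matched pairs: 9.
Total: 9 rows.

9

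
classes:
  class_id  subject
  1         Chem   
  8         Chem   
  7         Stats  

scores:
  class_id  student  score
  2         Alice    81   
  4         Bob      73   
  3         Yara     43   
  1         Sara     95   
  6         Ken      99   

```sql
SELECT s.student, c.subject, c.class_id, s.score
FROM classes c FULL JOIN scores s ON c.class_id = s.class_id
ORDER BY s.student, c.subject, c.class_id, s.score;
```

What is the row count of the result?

FULL OUTER JOIN keeps every row from both sides; unmatched rows get NULL for the other side's columns.
Matching on c.class_id = s.class_id.
Matched pairs: 1; unmatched c rows kept: 2; unmatched s rows kept: 4.
Total: 1 matched + 6 padded = 7 rows.

7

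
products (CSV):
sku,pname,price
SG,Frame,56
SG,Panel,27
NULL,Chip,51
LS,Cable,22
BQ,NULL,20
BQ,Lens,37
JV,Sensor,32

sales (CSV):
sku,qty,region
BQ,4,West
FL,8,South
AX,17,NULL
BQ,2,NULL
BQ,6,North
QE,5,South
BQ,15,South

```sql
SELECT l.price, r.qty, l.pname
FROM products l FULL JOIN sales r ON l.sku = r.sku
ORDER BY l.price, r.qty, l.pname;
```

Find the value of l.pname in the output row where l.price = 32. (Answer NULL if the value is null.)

Sensor

FULL OUTER JOIN keeps every row from both sides; unmatched rows get NULL for the other side's columns.
Matching on l.sku = r.sku. A NULL in a compared column never satisfies the condition.
Matched pairs: 8; unmatched l rows kept: 5; unmatched r rows kept: 3.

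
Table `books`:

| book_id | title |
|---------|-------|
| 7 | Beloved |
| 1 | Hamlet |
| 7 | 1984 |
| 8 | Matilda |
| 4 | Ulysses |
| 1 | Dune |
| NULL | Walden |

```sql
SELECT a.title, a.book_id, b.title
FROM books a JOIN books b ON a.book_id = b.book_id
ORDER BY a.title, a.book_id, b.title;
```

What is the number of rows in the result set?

10

INNER JOIN keeps only pairs where the ON condition holds.
Matching on a.book_id = b.book_id. A NULL in a compared column never satisfies the condition.
Matched pairs: 10.
Total: 10 rows.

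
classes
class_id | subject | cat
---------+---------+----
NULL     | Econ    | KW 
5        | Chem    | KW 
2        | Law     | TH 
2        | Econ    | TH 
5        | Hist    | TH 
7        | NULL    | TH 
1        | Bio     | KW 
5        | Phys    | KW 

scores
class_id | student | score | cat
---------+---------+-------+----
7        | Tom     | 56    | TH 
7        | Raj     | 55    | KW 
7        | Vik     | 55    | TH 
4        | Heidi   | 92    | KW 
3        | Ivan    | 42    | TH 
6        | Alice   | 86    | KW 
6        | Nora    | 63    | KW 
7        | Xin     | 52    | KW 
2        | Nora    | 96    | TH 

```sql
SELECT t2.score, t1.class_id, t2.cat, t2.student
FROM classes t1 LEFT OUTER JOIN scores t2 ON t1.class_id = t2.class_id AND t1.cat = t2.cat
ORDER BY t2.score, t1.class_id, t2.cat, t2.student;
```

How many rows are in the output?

LEFT JOIN keeps every row from `classes`; unmatched rows get NULL for `scores`'s columns.
Matching on t1.class_id = t2.class_id AND t1.cat = t2.cat. A NULL in a compared column never satisfies the condition.
Matched pairs: 4; unmatched t1 rows kept: 5.
Total: 4 matched + 5 padded = 9 rows.

9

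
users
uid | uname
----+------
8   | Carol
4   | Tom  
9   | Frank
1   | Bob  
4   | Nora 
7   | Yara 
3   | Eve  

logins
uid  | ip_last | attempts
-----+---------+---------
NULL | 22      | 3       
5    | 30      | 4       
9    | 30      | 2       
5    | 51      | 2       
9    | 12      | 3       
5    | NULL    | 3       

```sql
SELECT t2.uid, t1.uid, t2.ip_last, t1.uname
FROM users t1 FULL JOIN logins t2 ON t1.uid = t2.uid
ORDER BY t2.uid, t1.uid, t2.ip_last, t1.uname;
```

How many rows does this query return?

FULL OUTER JOIN keeps every row from both sides; unmatched rows get NULL for the other side's columns.
Matching on t1.uid = t2.uid. A NULL in a compared column never satisfies the condition.
- t1[0] uid=8 → no match; kept with NULLs on the t2 side.
- t1[1] uid=4 → no match; kept with NULLs on the t2 side.
- t1[2] uid=9 → 2 match(es) in t2 → 2 row(s).
- t1[3] uid=1 → no match; kept with NULLs on the t2 side.
- t1[4] uid=4 → no match; kept with NULLs on the t2 side.
- t1[5] uid=7 → no match; kept with NULLs on the t2 side.
- t1[6] uid=3 → no match; kept with NULLs on the t2 side.
- plus 4 unmatched t2 row(s), each kept with NULL t1 columns.
Total: 2 matched + 10 padded = 12 rows.

12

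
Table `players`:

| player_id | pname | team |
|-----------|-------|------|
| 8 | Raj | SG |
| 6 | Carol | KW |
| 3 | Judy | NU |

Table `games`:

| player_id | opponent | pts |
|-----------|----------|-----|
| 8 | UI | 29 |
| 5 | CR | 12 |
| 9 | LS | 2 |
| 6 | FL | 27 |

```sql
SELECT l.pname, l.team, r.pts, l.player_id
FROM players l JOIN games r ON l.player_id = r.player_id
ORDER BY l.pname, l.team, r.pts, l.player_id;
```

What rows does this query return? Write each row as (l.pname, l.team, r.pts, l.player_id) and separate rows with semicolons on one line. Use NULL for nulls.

INNER JOIN keeps only pairs where the ON condition holds.
Matching on l.player_id = r.player_id.
- l (player_id=8) pairs with 1 row(s) of r.
- l (player_id=6) pairs with 1 row(s) of r.
- l (player_id=3) has no partner → excluded.
After projecting and ordering:
l.pname | l.team | r.pts | l.player_id
Carol | KW | 27 | 6
Raj | SG | 29 | 8

(Carol, KW, 27, 6); (Raj, SG, 29, 8)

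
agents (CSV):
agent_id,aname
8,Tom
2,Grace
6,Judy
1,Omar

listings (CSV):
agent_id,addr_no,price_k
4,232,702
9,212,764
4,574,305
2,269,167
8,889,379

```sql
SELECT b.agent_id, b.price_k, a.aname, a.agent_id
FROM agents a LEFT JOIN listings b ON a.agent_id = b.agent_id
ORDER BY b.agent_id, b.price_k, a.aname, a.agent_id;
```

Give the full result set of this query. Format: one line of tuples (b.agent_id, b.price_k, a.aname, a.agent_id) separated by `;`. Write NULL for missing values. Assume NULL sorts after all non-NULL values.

LEFT JOIN keeps every row from `agents`; unmatched rows get NULL for `listings`'s columns.
Matching on a.agent_id = b.agent_id.
- a[0] agent_id=8 → 1 match(es) in b → 1 row(s).
- a[1] agent_id=2 → 1 match(es) in b → 1 row(s).
- a[2] agent_id=6 → no match; kept with NULLs on the b side.
- a[3] agent_id=1 → no match; kept with NULLs on the b side.
After projecting and ordering:
b.agent_id | b.price_k | a.aname | a.agent_id
2 | 167 | Grace | 2
8 | 379 | Tom | 8
NULL | NULL | Judy | 6
NULL | NULL | Omar | 1

(2, 167, Grace, 2); (8, 379, Tom, 8); (NULL, NULL, Judy, 6); (NULL, NULL, Omar, 1)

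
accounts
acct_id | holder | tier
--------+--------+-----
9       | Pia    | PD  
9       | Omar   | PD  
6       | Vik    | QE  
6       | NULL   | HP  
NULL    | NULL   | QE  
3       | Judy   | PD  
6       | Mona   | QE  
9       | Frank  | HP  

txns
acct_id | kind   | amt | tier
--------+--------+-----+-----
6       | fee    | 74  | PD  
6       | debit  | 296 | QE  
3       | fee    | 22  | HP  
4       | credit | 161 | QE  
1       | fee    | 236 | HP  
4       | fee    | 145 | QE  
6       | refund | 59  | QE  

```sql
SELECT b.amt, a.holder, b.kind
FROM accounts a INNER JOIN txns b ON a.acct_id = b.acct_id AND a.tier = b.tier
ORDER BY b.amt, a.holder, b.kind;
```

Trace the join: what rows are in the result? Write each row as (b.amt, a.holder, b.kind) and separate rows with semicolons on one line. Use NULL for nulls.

(59, Mona, refund); (59, Vik, refund); (296, Mona, debit); (296, Vik, debit)

INNER JOIN keeps only pairs where the ON condition holds.
Matching on a.acct_id = b.acct_id AND a.tier = b.tier. A NULL in a compared column never satisfies the condition.
- acct_id=9, tier=PD: no matching b row, dropped.
- acct_id=9, tier=PD: no matching b row, dropped.
- acct_id=6, tier=QE: 2 matching b row(s), so 2 row(s) emitted.
- acct_id=6, tier=HP: no matching b row, dropped.
- acct_id=NULL, tier=QE: no matching b row, dropped.
- acct_id=3, tier=PD: no matching b row, dropped.
- acct_id=6, tier=QE: 2 matching b row(s), so 2 row(s) emitted.
- acct_id=9, tier=HP: no matching b row, dropped.
After projecting and ordering:
b.amt | a.holder | b.kind
59 | Mona | refund
59 | Vik | refund
296 | Mona | debit
296 | Vik | debit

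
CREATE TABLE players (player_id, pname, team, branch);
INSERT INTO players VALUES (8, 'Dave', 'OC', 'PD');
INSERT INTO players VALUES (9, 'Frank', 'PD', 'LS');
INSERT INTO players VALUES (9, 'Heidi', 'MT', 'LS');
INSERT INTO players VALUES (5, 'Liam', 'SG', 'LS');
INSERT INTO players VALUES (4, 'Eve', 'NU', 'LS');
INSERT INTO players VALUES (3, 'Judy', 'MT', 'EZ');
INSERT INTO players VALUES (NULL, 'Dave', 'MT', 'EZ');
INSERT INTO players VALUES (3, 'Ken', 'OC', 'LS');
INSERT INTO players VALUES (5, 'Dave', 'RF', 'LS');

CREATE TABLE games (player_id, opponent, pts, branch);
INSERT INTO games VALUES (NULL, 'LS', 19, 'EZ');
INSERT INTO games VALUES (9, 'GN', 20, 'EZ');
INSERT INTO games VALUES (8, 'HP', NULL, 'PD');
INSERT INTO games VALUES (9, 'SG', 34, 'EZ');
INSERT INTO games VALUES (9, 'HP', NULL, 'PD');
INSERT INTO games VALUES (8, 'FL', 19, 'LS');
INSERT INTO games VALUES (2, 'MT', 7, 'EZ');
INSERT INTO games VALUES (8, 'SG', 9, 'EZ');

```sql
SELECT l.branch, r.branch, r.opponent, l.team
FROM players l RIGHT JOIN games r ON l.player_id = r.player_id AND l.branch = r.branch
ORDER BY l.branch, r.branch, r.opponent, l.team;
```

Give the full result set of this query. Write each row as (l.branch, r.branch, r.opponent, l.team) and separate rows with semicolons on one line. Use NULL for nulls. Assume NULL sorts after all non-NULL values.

RIGHT JOIN keeps every row from `games`; unmatched rows get NULL for `players`'s columns.
Matching on l.player_id = r.player_id AND l.branch = r.branch. A NULL in a compared column never satisfies the condition.
- l[0] player_id=8, branch=PD → 1 match(es) in r → 1 row(s).
- l[1] player_id=9, branch=LS → no match.
- l[2] player_id=9, branch=LS → no match.
- l[3] player_id=5, branch=LS → no match.
- l[4] player_id=4, branch=LS → no match.
- l[5] player_id=3, branch=EZ → no match.
- l[6] player_id=NULL, branch=EZ → no match.
- l[7] player_id=3, branch=LS → no match.
- l[8] player_id=5, branch=LS → no match.
- 7 row(s) from r found no l partner → padded with NULL.
After projecting and ordering:
l.branch | r.branch | r.opponent | l.team
PD | PD | HP | OC
NULL | EZ | GN | NULL
NULL | EZ | LS | NULL
NULL | EZ | MT | NULL
NULL | EZ | SG | NULL
NULL | EZ | SG | NULL
NULL | LS | FL | NULL
NULL | PD | HP | NULL

(PD, PD, HP, OC); (NULL, EZ, GN, NULL); (NULL, EZ, LS, NULL); (NULL, EZ, MT, NULL); (NULL, EZ, SG, NULL); (NULL, EZ, SG, NULL); (NULL, LS, FL, NULL); (NULL, PD, HP, NULL)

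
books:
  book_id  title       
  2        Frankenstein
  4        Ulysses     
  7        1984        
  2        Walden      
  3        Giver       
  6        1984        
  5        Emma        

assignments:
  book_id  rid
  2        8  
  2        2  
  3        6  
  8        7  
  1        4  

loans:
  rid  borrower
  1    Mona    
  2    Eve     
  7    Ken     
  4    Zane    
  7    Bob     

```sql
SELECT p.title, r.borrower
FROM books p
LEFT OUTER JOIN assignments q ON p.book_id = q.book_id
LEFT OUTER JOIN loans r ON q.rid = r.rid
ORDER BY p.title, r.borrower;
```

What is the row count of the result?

9

Evaluate left to right. First `books p LEFT JOIN assignments q` on book_id: 9 row(s).
Then LEFT JOIN `loans r` on rid: each of those 9 rows is kept; rows whose q.rid has no match in r get NULL for r's columns.
Result: 9 row(s).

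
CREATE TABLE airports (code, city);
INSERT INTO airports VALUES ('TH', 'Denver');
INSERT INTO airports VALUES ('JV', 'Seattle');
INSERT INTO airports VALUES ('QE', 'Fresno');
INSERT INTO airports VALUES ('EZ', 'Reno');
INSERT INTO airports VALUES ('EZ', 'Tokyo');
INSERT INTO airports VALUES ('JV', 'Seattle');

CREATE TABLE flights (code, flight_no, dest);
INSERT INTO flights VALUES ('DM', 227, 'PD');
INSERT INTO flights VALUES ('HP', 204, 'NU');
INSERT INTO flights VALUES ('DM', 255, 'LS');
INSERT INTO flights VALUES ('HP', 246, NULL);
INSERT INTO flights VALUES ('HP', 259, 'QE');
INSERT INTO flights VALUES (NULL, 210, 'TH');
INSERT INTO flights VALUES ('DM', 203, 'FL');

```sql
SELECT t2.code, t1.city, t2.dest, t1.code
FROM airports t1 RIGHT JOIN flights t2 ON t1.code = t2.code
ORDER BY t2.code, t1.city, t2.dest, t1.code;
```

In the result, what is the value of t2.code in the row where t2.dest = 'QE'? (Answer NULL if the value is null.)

RIGHT JOIN keeps every row from `flights`; unmatched rows get NULL for `airports`'s columns.
Matching on t1.code = t2.code. A NULL in a compared column never satisfies the condition.
- t1[0] code=TH → no match.
- t1[1] code=JV → no match.
- t1[2] code=QE → no match.
- t1[3] code=EZ → no match.
- t1[4] code=EZ → no match.
- t1[5] code=JV → no match.
- 7 t2 row(s) had no t1 match → kept, t1 columns NULL.

HP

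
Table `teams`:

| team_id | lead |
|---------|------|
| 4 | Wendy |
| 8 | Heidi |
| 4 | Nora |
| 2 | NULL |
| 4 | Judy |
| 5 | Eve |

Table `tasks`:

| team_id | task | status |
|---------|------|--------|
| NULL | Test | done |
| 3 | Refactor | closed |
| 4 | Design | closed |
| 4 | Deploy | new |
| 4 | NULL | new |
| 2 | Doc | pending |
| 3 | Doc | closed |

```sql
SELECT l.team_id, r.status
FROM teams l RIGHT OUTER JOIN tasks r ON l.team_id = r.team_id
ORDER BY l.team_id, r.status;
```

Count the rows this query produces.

13

RIGHT JOIN keeps every row from `tasks`; unmatched rows get NULL for `teams`'s columns.
Matching on l.team_id = r.team_id. A NULL in a compared column never satisfies the condition.
- team_id=4: 3 matching r row(s), so 3 row(s) emitted.
- team_id=8: no matching r row.
- team_id=4: 3 matching r row(s), so 3 row(s) emitted.
- team_id=2: 1 matching r row(s), so 1 row(s) emitted.
- team_id=4: 3 matching r row(s), so 3 row(s) emitted.
- team_id=5: no matching r row.
- 3 r row(s) had no l match → kept, l columns NULL.
Total: 10 matched + 3 padded = 13 rows.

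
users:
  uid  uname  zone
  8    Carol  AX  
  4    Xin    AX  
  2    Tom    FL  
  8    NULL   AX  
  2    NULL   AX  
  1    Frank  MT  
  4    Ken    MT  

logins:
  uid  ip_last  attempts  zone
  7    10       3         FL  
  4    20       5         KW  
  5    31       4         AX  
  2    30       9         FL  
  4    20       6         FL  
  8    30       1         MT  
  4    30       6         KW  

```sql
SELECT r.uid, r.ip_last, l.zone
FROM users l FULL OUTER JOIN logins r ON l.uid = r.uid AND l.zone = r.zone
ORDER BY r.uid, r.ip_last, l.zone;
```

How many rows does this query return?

FULL OUTER JOIN keeps every row from both sides; unmatched rows get NULL for the other side's columns.
Matching on l.uid = r.uid AND l.zone = r.zone.
- l (uid=8, zone=AX) has no partner → padded with NULL.
- l (uid=4, zone=AX) has no partner → padded with NULL.
- l (uid=2, zone=FL) pairs with 1 row(s) of r.
- l (uid=8, zone=AX) has no partner → padded with NULL.
- l (uid=2, zone=AX) has no partner → padded with NULL.
- l (uid=1, zone=MT) has no partner → padded with NULL.
- l (uid=4, zone=MT) has no partner → padded with NULL.
- plus 6 unmatched r row(s), each kept with NULL l columns.
Total: 1 matched + 12 padded = 13 rows.

13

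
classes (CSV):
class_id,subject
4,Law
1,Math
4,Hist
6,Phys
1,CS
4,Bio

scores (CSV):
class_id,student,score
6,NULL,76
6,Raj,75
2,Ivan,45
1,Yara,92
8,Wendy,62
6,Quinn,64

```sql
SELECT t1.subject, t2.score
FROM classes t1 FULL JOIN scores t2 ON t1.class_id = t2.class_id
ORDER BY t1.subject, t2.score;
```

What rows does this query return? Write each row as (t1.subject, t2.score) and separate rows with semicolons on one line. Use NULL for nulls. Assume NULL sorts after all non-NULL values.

(Bio, NULL); (CS, 92); (Hist, NULL); (Law, NULL); (Math, 92); (Phys, 64); (Phys, 75); (Phys, 76); (NULL, 45); (NULL, 62)

FULL OUTER JOIN keeps every row from both sides; unmatched rows get NULL for the other side's columns.
Matching on t1.class_id = t2.class_id.
- class_id=4: no t2 row matches, row kept with t2 columns NULL.
- class_id=1: 1 matching t2 row(s), so 1 row(s) emitted.
- class_id=4: no t2 row matches, row kept with t2 columns NULL.
- class_id=6: 3 matching t2 row(s), so 3 row(s) emitted.
- class_id=1: 1 matching t2 row(s), so 1 row(s) emitted.
- class_id=4: no t2 row matches, row kept with t2 columns NULL.
- 2 row(s) from t2 found no t1 partner → padded with NULL.
After projecting and ordering:
t1.subject | t2.score
Bio | NULL
CS | 92
Hist | NULL
Law | NULL
Math | 92
Phys | 64
Phys | 75
Phys | 76
NULL | 45
NULL | 62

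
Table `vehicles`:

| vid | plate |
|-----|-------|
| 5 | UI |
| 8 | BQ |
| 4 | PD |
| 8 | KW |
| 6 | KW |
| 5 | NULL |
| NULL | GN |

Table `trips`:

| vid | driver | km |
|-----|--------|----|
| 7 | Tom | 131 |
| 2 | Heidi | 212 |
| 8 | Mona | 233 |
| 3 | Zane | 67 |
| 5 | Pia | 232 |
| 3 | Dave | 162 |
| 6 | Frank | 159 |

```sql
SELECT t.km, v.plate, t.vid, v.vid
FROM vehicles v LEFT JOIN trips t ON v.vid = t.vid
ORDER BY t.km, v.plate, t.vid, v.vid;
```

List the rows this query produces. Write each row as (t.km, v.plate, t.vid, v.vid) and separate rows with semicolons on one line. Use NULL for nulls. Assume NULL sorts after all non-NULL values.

LEFT JOIN keeps every row from `vehicles`; unmatched rows get NULL for `trips`'s columns.
Matching on v.vid = t.vid. A NULL in a compared column never satisfies the condition.
- v[0] vid=5 → 1 match(es) in t → 1 row(s).
- v[1] vid=8 → 1 match(es) in t → 1 row(s).
- v[2] vid=4 → no match; kept with NULLs on the t side.
- v[3] vid=8 → 1 match(es) in t → 1 row(s).
- v[4] vid=6 → 1 match(es) in t → 1 row(s).
- v[5] vid=5 → 1 match(es) in t → 1 row(s).
- v[6] vid=NULL → no match; kept with NULLs on the t side.
After projecting and ordering:
t.km | v.plate | t.vid | v.vid
159 | KW | 6 | 6
232 | UI | 5 | 5
232 | NULL | 5 | 5
233 | BQ | 8 | 8
233 | KW | 8 | 8
NULL | GN | NULL | NULL
NULL | PD | NULL | 4

(159, KW, 6, 6); (232, UI, 5, 5); (232, NULL, 5, 5); (233, BQ, 8, 8); (233, KW, 8, 8); (NULL, GN, NULL, NULL); (NULL, PD, NULL, 4)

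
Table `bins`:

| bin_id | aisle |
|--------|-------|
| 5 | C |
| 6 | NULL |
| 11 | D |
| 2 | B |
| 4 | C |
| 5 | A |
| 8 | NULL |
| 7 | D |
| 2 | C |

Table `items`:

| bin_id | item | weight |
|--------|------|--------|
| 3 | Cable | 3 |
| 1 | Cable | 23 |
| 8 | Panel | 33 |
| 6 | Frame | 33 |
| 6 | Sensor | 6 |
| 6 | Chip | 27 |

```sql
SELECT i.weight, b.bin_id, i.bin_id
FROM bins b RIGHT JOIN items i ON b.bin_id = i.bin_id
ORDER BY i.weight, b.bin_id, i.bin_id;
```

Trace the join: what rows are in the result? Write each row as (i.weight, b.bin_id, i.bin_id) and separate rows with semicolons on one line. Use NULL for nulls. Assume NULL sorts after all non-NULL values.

RIGHT JOIN keeps every row from `items`; unmatched rows get NULL for `bins`'s columns.
Matching on b.bin_id = i.bin_id.
- b row (bin_id=5): no match.
- b row (bin_id=6): matches 3 i row(s) → 3 output row(s).
- b row (bin_id=11): no match.
- b row (bin_id=2): no match.
- b row (bin_id=4): no match.
- b row (bin_id=5): no match.
- b row (bin_id=8): matches 1 i row(s) → 1 output row(s).
- b row (bin_id=7): no match.
- b row (bin_id=2): no match.
- 2 row(s) from i found no b partner → padded with NULL.
After projecting and ordering:
i.weight | b.bin_id | i.bin_id
3 | NULL | 3
6 | 6 | 6
23 | NULL | 1
27 | 6 | 6
33 | 6 | 6
33 | 8 | 8

(3, NULL, 3); (6, 6, 6); (23, NULL, 1); (27, 6, 6); (33, 6, 6); (33, 8, 8)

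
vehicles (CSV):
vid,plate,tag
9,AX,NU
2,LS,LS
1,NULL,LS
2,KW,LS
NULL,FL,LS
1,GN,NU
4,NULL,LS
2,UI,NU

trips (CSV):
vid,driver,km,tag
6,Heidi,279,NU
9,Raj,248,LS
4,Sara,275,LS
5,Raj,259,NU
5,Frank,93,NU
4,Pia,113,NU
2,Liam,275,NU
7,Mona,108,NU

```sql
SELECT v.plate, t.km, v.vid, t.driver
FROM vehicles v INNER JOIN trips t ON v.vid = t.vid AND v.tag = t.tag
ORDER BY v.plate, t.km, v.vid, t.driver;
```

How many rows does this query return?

2

INNER JOIN keeps only pairs where the ON condition holds.
Matching on v.vid = t.vid AND v.tag = t.tag. A NULL in a compared column never satisfies the condition.
- vid=9, tag=NU: no matching t row, dropped.
- vid=2, tag=LS: no matching t row, dropped.
- vid=1, tag=LS: no matching t row, dropped.
- vid=2, tag=LS: no matching t row, dropped.
- vid=NULL, tag=LS: no matching t row, dropped.
- vid=1, tag=NU: no matching t row, dropped.
- vid=4, tag=LS: 1 matching t row(s), so 1 row(s) emitted.
- vid=2, tag=NU: 1 matching t row(s), so 1 row(s) emitted.
Total: 2 rows.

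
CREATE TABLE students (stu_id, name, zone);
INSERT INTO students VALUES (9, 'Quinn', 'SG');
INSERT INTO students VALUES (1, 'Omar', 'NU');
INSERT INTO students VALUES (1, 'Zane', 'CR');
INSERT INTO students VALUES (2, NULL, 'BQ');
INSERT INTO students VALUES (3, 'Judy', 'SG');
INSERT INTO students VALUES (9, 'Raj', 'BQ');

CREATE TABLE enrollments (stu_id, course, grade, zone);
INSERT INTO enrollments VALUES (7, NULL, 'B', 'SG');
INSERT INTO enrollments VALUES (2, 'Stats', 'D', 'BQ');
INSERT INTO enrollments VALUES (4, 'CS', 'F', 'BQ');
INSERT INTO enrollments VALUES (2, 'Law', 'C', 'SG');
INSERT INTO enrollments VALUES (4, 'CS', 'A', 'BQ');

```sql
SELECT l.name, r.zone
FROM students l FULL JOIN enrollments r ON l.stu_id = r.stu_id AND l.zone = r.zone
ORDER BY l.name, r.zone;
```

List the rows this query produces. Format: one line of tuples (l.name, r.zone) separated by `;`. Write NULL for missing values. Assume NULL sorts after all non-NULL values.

FULL OUTER JOIN keeps every row from both sides; unmatched rows get NULL for the other side's columns.
Matching on l.stu_id = r.stu_id AND l.zone = r.zone.
Matched pairs: 1; unmatched l rows kept: 5; unmatched r rows kept: 4.

(Judy, NULL); (Omar, NULL); (Quinn, NULL); (Raj, NULL); (Zane, NULL); (NULL, BQ); (NULL, BQ); (NULL, BQ); (NULL, SG); (NULL, SG)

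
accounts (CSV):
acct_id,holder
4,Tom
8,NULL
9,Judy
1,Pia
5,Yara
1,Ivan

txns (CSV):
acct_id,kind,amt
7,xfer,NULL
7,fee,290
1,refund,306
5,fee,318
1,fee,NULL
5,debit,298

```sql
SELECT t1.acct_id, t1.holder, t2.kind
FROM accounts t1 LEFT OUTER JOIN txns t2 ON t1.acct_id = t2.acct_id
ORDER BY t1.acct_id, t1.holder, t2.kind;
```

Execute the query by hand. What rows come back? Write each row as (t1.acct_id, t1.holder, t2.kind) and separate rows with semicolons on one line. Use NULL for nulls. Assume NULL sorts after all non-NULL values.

LEFT JOIN keeps every row from `accounts`; unmatched rows get NULL for `txns`'s columns.
Matching on t1.acct_id = t2.acct_id.
- t1[0] acct_id=4 → no match; kept with NULLs on the t2 side.
- t1[1] acct_id=8 → no match; kept with NULLs on the t2 side.
- t1[2] acct_id=9 → no match; kept with NULLs on the t2 side.
- t1[3] acct_id=1 → 2 match(es) in t2 → 2 row(s).
- t1[4] acct_id=5 → 2 match(es) in t2 → 2 row(s).
- t1[5] acct_id=1 → 2 match(es) in t2 → 2 row(s).
After projecting and ordering:
t1.acct_id | t1.holder | t2.kind
1 | Ivan | fee
1 | Ivan | refund
1 | Pia | fee
1 | Pia | refund
4 | Tom | NULL
5 | Yara | debit
5 | Yara | fee
8 | NULL | NULL
9 | Judy | NULL

(1, Ivan, fee); (1, Ivan, refund); (1, Pia, fee); (1, Pia, refund); (4, Tom, NULL); (5, Yara, debit); (5, Yara, fee); (8, NULL, NULL); (9, Judy, NULL)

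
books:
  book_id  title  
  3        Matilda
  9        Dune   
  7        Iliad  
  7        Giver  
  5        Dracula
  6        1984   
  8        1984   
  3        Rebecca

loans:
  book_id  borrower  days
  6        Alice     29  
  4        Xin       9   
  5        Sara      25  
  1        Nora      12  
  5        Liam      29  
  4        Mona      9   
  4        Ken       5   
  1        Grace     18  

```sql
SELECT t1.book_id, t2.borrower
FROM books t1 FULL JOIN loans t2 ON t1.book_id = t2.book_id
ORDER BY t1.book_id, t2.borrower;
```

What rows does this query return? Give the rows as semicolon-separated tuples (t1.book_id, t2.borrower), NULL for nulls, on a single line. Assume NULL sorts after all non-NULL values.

FULL OUTER JOIN keeps every row from both sides; unmatched rows get NULL for the other side's columns.
Matching on t1.book_id = t2.book_id.
Matched pairs: 3; unmatched t1 rows kept: 6; unmatched t2 rows kept: 5.

(3, NULL); (3, NULL); (5, Liam); (5, Sara); (6, Alice); (7, NULL); (7, NULL); (8, NULL); (9, NULL); (NULL, Grace); (NULL, Ken); (NULL, Mona); (NULL, Nora); (NULL, Xin)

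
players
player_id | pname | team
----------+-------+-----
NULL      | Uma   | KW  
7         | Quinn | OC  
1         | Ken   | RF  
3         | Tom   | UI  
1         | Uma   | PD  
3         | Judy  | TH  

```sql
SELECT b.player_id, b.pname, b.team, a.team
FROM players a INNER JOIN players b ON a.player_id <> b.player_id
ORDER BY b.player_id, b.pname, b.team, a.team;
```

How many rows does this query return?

16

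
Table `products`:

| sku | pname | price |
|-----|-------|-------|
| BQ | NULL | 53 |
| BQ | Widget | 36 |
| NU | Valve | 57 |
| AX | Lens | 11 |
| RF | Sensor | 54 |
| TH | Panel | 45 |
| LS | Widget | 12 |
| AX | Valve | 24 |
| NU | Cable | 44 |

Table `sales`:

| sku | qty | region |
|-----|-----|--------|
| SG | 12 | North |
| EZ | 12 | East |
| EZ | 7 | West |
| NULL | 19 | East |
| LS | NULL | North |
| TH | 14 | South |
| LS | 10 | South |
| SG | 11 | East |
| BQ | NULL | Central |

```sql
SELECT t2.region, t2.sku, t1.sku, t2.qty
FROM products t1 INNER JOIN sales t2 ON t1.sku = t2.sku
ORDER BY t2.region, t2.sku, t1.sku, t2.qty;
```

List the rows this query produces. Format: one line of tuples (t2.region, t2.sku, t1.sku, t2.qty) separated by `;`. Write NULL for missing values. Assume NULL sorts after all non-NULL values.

(Central, BQ, BQ, NULL); (Central, BQ, BQ, NULL); (North, LS, LS, NULL); (South, LS, LS, 10); (South, TH, TH, 14)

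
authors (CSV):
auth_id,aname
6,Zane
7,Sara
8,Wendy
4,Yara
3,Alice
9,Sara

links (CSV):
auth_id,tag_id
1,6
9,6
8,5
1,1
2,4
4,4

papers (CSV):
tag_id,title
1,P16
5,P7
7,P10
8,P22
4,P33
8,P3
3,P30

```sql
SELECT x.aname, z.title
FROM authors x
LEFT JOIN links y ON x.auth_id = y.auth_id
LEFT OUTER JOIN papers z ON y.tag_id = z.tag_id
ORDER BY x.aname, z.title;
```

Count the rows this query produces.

Evaluate left to right. First `authors x LEFT JOIN links y` on auth_id: 6 row(s).
Then LEFT JOIN `papers z` on tag_id: each of those 6 rows is kept; rows whose y.tag_id has no match in z get NULL for z's columns.
Result: 6 row(s).

6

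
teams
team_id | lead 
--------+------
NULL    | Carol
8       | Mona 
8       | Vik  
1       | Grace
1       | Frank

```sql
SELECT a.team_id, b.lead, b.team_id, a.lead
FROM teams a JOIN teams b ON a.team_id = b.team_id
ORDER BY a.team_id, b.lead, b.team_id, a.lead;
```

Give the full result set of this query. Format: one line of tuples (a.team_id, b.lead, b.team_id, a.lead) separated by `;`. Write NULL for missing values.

(1, Frank, 1, Frank); (1, Frank, 1, Grace); (1, Grace, 1, Frank); (1, Grace, 1, Grace); (8, Mona, 8, Mona); (8, Mona, 8, Vik); (8, Vik, 8, Mona); (8, Vik, 8, Vik)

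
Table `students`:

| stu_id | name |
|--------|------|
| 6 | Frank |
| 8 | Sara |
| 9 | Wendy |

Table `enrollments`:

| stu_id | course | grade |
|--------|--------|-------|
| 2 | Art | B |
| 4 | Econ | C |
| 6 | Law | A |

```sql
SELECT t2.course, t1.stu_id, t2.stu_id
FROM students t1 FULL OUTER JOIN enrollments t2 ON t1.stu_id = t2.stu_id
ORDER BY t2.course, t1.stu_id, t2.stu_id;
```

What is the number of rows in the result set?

5

FULL OUTER JOIN keeps every row from both sides; unmatched rows get NULL for the other side's columns.
Matching on t1.stu_id = t2.stu_id.
- t1[0] stu_id=6 → 1 match(es) in t2 → 1 row(s).
- t1[1] stu_id=8 → no match; kept with NULLs on the t2 side.
- t1[2] stu_id=9 → no match; kept with NULLs on the t2 side.
- 2 row(s) from t2 found no t1 partner → padded with NULL.
Total: 1 matched + 4 padded = 5 rows.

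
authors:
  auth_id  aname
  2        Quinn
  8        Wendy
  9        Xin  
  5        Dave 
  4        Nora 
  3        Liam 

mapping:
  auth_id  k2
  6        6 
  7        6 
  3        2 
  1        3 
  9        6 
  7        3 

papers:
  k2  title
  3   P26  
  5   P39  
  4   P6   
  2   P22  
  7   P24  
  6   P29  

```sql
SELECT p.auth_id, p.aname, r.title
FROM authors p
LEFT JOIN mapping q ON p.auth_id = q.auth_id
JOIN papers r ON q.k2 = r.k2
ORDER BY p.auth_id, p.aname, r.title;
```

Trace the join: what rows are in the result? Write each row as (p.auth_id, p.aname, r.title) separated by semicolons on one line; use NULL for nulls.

Joins associate left-to-right: authors LEFT JOIN mapping on auth_id gives 6 intermediate row(s).
Then INNER JOIN `papers r` on k2: keep only rows whose q.k2 appears in r.

(3, Liam, P22); (9, Xin, P29)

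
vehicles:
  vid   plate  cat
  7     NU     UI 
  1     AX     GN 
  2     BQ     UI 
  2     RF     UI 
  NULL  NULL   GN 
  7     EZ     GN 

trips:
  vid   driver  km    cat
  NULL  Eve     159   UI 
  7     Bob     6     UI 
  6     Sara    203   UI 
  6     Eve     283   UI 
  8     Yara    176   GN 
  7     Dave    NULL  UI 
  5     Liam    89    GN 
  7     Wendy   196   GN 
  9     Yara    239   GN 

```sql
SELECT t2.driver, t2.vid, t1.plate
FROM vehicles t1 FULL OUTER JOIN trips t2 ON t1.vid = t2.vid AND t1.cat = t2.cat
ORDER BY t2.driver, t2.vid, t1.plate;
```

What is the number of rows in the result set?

13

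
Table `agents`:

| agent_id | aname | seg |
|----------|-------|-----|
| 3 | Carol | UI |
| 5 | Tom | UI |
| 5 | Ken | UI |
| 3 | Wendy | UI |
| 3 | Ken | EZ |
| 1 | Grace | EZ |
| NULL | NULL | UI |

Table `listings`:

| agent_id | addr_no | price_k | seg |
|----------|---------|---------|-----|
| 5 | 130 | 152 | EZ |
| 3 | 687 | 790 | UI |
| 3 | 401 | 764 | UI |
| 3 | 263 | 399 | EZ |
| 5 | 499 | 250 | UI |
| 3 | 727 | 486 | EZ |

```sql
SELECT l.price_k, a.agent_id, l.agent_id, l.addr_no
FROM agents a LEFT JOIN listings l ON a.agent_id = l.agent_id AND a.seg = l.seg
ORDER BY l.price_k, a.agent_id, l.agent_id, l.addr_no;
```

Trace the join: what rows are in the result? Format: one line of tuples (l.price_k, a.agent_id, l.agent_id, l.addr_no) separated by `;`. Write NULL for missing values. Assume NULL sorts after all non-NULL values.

LEFT JOIN keeps every row from `agents`; unmatched rows get NULL for `listings`'s columns.
Matching on a.agent_id = l.agent_id AND a.seg = l.seg. A NULL in a compared column never satisfies the condition.
- a[0] agent_id=3, seg=UI → 2 match(es) in l → 2 row(s).
- a[1] agent_id=5, seg=UI → 1 match(es) in l → 1 row(s).
- a[2] agent_id=5, seg=UI → 1 match(es) in l → 1 row(s).
- a[3] agent_id=3, seg=UI → 2 match(es) in l → 2 row(s).
- a[4] agent_id=3, seg=EZ → 2 match(es) in l → 2 row(s).
- a[5] agent_id=1, seg=EZ → no match; kept with NULLs on the l side.
- a[6] agent_id=NULL, seg=UI → no match; kept with NULLs on the l side.
After projecting and ordering:
l.price_k | a.agent_id | l.agent_id | l.addr_no
250 | 5 | 5 | 499
250 | 5 | 5 | 499
399 | 3 | 3 | 263
486 | 3 | 3 | 727
764 | 3 | 3 | 401
764 | 3 | 3 | 401
790 | 3 | 3 | 687
790 | 3 | 3 | 687
NULL | 1 | NULL | NULL
NULL | NULL | NULL | NULL

(250, 5, 5, 499); (250, 5, 5, 499); (399, 3, 3, 263); (486, 3, 3, 727); (764, 3, 3, 401); (764, 3, 3, 401); (790, 3, 3, 687); (790, 3, 3, 687); (NULL, 1, NULL, NULL); (NULL, NULL, NULL, NULL)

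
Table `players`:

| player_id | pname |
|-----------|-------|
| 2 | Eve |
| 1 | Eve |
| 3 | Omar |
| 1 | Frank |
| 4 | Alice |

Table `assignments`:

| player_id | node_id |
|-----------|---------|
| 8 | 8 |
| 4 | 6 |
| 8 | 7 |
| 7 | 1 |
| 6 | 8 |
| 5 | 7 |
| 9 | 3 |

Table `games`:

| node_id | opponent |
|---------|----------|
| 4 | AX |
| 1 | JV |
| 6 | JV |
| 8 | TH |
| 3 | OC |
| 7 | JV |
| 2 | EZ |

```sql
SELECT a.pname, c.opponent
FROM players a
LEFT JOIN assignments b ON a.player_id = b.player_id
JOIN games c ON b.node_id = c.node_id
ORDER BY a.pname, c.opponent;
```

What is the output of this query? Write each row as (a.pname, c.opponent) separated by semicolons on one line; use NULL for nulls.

(Alice, JV)

Evaluate left to right. First `players a LEFT JOIN assignments b` on player_id: 5 row(s).
Then INNER JOIN `games c` on node_id: keep only rows whose b.node_id appears in c.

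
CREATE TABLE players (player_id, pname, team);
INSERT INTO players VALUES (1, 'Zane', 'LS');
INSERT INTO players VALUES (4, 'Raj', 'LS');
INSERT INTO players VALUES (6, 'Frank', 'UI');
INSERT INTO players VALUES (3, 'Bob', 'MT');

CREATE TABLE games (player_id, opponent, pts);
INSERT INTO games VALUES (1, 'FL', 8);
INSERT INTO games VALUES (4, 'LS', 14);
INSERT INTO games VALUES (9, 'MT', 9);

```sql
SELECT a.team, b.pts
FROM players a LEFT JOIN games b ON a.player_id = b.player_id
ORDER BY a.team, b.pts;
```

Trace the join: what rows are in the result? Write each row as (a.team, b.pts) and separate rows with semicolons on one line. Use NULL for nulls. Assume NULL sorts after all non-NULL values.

(LS, 8); (LS, 14); (MT, NULL); (UI, NULL)

LEFT JOIN keeps every row from `players`; unmatched rows get NULL for `games`'s columns.
Matching on a.player_id = b.player_id.
- a row (player_id=1): matches 1 b row(s) → 1 output row(s).
- a row (player_id=4): matches 1 b row(s) → 1 output row(s).
- a row (player_id=6): no match → kept, b columns NULL.
- a row (player_id=3): no match → kept, b columns NULL.
After projecting and ordering:
a.team | b.pts
LS | 8
LS | 14
MT | NULL
UI | NULL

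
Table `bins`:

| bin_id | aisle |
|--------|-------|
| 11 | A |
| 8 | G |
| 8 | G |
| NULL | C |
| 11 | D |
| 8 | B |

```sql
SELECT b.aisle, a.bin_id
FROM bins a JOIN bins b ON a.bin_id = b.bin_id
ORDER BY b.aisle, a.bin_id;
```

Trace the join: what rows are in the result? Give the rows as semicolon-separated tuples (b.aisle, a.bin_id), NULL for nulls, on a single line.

INNER JOIN keeps only pairs where the ON condition holds.
Matching on a.bin_id = b.bin_id. A NULL in a compared column never satisfies the condition.
- bin_id=11: 2 matching b row(s), so 2 row(s) emitted.
- bin_id=8: 3 matching b row(s), so 3 row(s) emitted.
- bin_id=8: 3 matching b row(s), so 3 row(s) emitted.
- bin_id=NULL: no matching b row, dropped.
- bin_id=11: 2 matching b row(s), so 2 row(s) emitted.
- bin_id=8: 3 matching b row(s), so 3 row(s) emitted.

(A, 11); (A, 11); (B, 8); (B, 8); (B, 8); (D, 11); (D, 11); (G, 8); (G, 8); (G, 8); (G, 8); (G, 8); (G, 8)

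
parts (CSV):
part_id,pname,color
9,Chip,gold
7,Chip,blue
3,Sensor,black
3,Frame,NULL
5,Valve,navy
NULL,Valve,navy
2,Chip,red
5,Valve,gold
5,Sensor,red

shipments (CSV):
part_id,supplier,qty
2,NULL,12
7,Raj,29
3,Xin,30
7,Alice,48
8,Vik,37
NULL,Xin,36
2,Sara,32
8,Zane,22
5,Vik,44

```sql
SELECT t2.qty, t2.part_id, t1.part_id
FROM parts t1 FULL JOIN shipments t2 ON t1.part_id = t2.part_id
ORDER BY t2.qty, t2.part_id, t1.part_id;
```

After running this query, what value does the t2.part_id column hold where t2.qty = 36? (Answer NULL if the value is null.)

FULL OUTER JOIN keeps every row from both sides; unmatched rows get NULL for the other side's columns.
Matching on t1.part_id = t2.part_id. A NULL in a compared column never satisfies the condition.
- t1[0] part_id=9 → no match; kept with NULLs on the t2 side.
- t1[1] part_id=7 → 2 match(es) in t2 → 2 row(s).
- t1[2] part_id=3 → 1 match(es) in t2 → 1 row(s).
- t1[3] part_id=3 → 1 match(es) in t2 → 1 row(s).
- t1[4] part_id=5 → 1 match(es) in t2 → 1 row(s).
- t1[5] part_id=NULL → no match; kept with NULLs on the t2 side.
- t1[6] part_id=2 → 2 match(es) in t2 → 2 row(s).
- t1[7] part_id=5 → 1 match(es) in t2 → 1 row(s).
- t1[8] part_id=5 → 1 match(es) in t2 → 1 row(s).
- 3 t2 row(s) had no t1 match → kept, t1 columns NULL.

NULL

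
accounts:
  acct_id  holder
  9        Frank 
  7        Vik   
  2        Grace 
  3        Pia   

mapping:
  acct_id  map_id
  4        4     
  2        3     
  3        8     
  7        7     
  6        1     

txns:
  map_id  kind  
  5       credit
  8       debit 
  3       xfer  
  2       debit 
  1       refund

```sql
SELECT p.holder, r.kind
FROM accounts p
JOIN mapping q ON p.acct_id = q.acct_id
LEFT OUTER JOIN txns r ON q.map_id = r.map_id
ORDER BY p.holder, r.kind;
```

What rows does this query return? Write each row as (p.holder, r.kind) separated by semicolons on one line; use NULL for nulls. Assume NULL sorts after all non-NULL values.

Step 1 — p INNER JOIN q on acct_id → 3 row(s).
Then LEFT JOIN `txns r` on map_id: each of those 3 rows is kept; rows whose q.map_id has no match in r get NULL for r's columns.

(Grace, xfer); (Pia, debit); (Vik, NULL)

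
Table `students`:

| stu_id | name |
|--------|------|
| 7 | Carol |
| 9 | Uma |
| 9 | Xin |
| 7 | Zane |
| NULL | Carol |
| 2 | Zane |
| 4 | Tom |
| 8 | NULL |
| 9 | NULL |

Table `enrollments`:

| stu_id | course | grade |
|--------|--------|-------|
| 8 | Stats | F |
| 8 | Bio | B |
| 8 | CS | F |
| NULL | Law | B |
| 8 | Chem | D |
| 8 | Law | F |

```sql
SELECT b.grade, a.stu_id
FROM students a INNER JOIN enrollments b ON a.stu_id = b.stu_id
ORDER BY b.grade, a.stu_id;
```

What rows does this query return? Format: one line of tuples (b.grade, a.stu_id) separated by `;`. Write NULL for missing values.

INNER JOIN keeps only pairs where the ON condition holds.
Matching on a.stu_id = b.stu_id. A NULL in a compared column never satisfies the condition.
Matched pairs: 5.

(B, 8); (D, 8); (F, 8); (F, 8); (F, 8)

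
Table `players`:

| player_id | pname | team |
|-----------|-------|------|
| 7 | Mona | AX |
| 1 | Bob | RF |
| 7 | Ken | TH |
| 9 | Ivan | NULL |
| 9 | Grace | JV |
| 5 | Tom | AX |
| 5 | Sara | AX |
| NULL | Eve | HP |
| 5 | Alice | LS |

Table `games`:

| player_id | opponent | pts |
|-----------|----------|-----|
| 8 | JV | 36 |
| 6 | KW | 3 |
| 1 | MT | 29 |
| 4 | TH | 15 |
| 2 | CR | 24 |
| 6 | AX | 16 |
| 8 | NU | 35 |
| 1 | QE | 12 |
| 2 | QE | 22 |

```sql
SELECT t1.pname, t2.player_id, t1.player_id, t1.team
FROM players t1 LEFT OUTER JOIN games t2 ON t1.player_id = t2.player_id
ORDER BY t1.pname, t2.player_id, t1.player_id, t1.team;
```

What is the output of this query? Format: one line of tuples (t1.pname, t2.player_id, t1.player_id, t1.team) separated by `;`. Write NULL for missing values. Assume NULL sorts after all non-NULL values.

LEFT JOIN keeps every row from `players`; unmatched rows get NULL for `games`'s columns.
Matching on t1.player_id = t2.player_id. A NULL in a compared column never satisfies the condition.
Matched pairs: 2; unmatched t1 rows kept: 8.

(Alice, NULL, 5, LS); (Bob, 1, 1, RF); (Bob, 1, 1, RF); (Eve, NULL, NULL, HP); (Grace, NULL, 9, JV); (Ivan, NULL, 9, NULL); (Ken, NULL, 7, TH); (Mona, NULL, 7, AX); (Sara, NULL, 5, AX); (Tom, NULL, 5, AX)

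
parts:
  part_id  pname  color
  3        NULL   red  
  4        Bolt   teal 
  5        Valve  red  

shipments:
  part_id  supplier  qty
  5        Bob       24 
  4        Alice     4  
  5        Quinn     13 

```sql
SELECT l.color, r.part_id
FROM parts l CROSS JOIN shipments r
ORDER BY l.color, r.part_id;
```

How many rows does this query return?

9

CROSS JOIN pairs every row of `parts` with every row of `shipments`: 3 × 3 = 9 rows.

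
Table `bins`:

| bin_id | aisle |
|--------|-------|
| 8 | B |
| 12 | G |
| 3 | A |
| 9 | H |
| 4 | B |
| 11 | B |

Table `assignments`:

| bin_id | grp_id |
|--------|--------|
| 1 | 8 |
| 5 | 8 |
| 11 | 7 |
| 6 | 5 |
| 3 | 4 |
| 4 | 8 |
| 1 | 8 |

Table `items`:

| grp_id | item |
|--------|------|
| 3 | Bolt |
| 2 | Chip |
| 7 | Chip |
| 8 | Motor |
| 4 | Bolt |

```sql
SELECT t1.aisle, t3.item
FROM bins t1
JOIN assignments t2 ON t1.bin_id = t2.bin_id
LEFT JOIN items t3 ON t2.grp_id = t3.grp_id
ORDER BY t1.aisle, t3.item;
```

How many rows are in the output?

3

Step 1 — t1 INNER JOIN t2 on bin_id → 3 row(s).
Then LEFT JOIN `items t3` on grp_id: each of those 3 rows is kept; rows whose t2.grp_id has no match in t3 get NULL for t3's columns.
Result: 3 row(s).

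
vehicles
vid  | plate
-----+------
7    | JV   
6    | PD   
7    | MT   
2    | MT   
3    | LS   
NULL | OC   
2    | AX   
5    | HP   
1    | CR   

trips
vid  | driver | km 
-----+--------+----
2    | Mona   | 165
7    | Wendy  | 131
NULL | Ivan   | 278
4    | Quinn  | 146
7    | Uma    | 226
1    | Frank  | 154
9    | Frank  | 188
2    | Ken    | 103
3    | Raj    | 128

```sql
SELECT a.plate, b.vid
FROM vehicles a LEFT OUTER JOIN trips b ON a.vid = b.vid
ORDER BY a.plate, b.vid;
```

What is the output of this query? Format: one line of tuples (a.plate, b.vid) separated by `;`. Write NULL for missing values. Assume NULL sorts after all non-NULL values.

LEFT JOIN keeps every row from `vehicles`; unmatched rows get NULL for `trips`'s columns.
Matching on a.vid = b.vid. A NULL in a compared column never satisfies the condition.
Matched pairs: 10; unmatched a rows kept: 3.

(AX, 2); (AX, 2); (CR, 1); (HP, NULL); (JV, 7); (JV, 7); (LS, 3); (MT, 2); (MT, 2); (MT, 7); (MT, 7); (OC, NULL); (PD, NULL)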